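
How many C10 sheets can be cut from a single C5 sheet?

C5 = 162 × 229 mm; C10 = 28 × 40 mm.
Each halving step doubles the count; 5 steps from C5 to C10.
2^5 = 32.

32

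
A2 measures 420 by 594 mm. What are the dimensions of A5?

A3: ⌊594/2⌋ × 420 = 297 × 420 mm
A4: ⌊420/2⌋ × 297 = 210 × 297 mm
A5: ⌊297/2⌋ × 210 = 148 × 210 mm

148 × 210 mm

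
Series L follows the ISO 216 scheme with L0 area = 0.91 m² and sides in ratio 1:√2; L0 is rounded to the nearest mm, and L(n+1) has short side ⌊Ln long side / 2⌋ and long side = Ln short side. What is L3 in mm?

283 × 401 mm

Let L0's short side be w mm. w · w√2 = 0.91 m² = 910,000 mm², so w ≈ 802.2 mm and w√2 ≈ 1134.4 mm → L0 = 802 × 1134 mm.
L1: ⌊1134/2⌋ × 802 = 567 × 802 mm
L2: ⌊802/2⌋ × 567 = 401 × 567 mm
L3: ⌊567/2⌋ × 401 = 283 × 401 mm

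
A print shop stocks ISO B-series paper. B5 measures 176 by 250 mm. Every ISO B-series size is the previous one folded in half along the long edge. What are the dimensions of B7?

88 × 125 mm

B6: ⌊250/2⌋ × 176 = 125 × 176 mm
B7: ⌊176/2⌋ × 125 = 88 × 125 mm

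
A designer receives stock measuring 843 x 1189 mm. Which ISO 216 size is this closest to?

Aspect ratio 1189/843 ≈ 1.410 — close to the ISO √2 ≈ 1.414.
In the A-series (A0 area = 1 m²): A0 = 841 × 1189 mm.
Off by 2 mm total — nearest standard size.

A0 (841 × 1189 mm)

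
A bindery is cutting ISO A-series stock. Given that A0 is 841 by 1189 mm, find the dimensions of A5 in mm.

148 × 210 mm

A1: ⌊1189/2⌋ × 841 = 594 × 841 mm
A2: ⌊841/2⌋ × 594 = 420 × 594 mm
A3: ⌊594/2⌋ × 420 = 297 × 420 mm
A4: ⌊420/2⌋ × 297 = 210 × 297 mm
A5: ⌊297/2⌋ × 210 = 148 × 210 mm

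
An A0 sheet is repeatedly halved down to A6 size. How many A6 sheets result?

Each ISO step halves the sheet: 1 × A0 → 2 × A1 → 4 × A2 → 8 × A3 → …
From A0 to A6 is 6 halving steps: 2^6 = 64.

64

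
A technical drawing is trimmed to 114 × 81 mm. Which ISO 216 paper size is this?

Aspect ratio 114/81 ≈ 1.407 — close to the ISO √2 ≈ 1.414.
In the C-series (envelope sizes, between A and B): C7 = 81 × 114 mm.

C7 (81 × 114 mm)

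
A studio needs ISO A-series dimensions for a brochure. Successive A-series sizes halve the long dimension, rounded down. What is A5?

148 × 210 mm

A0 = 841 × 1189 mm (A0 has area 1 m², aspect 1:√2).
A1: ⌊1189/2⌋ × 841 = 594 × 841 mm
A2: ⌊841/2⌋ × 594 = 420 × 594 mm
A3: ⌊594/2⌋ × 420 = 297 × 420 mm
A4: ⌊420/2⌋ × 297 = 210 × 297 mm
A5: ⌊297/2⌋ × 210 = 148 × 210 mm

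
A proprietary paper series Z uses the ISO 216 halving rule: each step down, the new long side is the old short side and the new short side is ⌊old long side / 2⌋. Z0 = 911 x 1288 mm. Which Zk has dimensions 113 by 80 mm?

Z0: 911 × 1288 mm
Z1: 644 × 911 mm
Z2: 455 × 644 mm
Z3: 322 × 455 mm
Z4: 227 × 322 mm
Z5: 161 × 227 mm
Z6: 113 × 161 mm
Z7: 80 × 113 mm
Z8: 56 × 80 mm
→ matches Z7.

Z7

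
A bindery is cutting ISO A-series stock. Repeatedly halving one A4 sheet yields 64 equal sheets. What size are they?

A10

64 = 2^6, so 6 halving steps.
A4 → A5 → … → A10 after 6 steps.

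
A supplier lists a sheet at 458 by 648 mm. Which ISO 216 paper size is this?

C2 (458 × 648 mm)

Aspect ratio 648/458 ≈ 1.415 — close to the ISO √2 ≈ 1.414.
In the C-series (envelope sizes, between A and B): C2 = 458 × 648 mm.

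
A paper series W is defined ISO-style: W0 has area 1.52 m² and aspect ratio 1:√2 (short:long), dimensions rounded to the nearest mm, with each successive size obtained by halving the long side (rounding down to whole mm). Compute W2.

518 × 733 mm

Let W0's short side be w mm. w · w√2 = 1.52 m² = 1,520,000 mm², so w ≈ 1036.7 mm and w√2 ≈ 1466.2 mm → W0 = 1037 × 1466 mm.
W1: ⌊1466/2⌋ × 1037 = 733 × 1037 mm
W2: ⌊1037/2⌋ × 733 = 518 × 733 mm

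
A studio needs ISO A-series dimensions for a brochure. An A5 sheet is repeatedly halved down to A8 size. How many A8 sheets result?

8

Each ISO step halves the sheet: 1 × A5 → 2 × A6 → 4 × A7 → 8 × A8
From A5 to A8 is 3 halving steps: 2^3 = 8.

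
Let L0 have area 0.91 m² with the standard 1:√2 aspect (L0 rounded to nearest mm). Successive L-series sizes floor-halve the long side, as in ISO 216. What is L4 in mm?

200 × 283 mm

Let L0's short side be w mm. w · w√2 = 0.91 m² = 910,000 mm², so w ≈ 802.2 mm and w√2 ≈ 1134.4 mm → L0 = 802 × 1134 mm.
L1: ⌊1134/2⌋ × 802 = 567 × 802 mm
L2: ⌊802/2⌋ × 567 = 401 × 567 mm
L3: ⌊567/2⌋ × 401 = 283 × 401 mm
L4: ⌊401/2⌋ × 283 = 200 × 283 mm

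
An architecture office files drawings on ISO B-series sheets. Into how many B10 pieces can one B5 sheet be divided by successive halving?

32

B5 = 176 × 250 mm; B10 = 31 × 44 mm.
Each halving step doubles the count; 5 steps from B5 to B10.
2^5 = 32.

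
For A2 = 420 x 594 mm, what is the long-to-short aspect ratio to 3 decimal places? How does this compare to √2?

594 / 420 = 1.414
Matches √2 ≈ 1.414 — the ISO 216 defining ratio.

1.414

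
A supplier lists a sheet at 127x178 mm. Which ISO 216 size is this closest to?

Aspect ratio 178/127 ≈ 1.402 — close to the ISO √2 ≈ 1.414.
In the B-series (B0 = 1000 × 1414 mm): B6 = 125 × 176 mm.
Off by 4 mm total — nearest standard size.

B6 (125 × 176 mm)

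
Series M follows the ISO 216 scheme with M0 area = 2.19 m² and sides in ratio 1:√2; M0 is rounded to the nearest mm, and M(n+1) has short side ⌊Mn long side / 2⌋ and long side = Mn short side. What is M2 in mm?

622 × 880 mm

Let M0's short side be w mm. w · w√2 = 2.19 m² = 2,190,000 mm², so w ≈ 1244.4 mm and w√2 ≈ 1759.9 mm → M0 = 1244 × 1760 mm.
M1: ⌊1760/2⌋ × 1244 = 880 × 1244 mm
M2: ⌊1244/2⌋ × 880 = 622 × 880 mm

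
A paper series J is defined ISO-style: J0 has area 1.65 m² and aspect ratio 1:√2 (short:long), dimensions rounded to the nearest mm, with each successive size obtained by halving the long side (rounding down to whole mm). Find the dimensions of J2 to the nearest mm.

Let J0's short side be w mm. w · w√2 = 1.65 m² = 1,650,000 mm², so w ≈ 1080.2 mm and w√2 ≈ 1527.6 mm → J0 = 1080 × 1528 mm.
J1: ⌊1528/2⌋ × 1080 = 764 × 1080 mm
J2: ⌊1080/2⌋ × 764 = 540 × 764 mm

540 × 764 mm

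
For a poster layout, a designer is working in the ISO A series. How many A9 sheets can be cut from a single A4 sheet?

32

Each ISO step halves the sheet: 1 × A4 → 2 × A5 → 4 × A6 → 8 × A7 → …
From A4 to A9 is 5 halving steps: 2^5 = 32.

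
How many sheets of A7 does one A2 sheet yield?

32

Each ISO step halves the sheet: 1 × A2 → 2 × A3 → 4 × A4 → 8 × A5 → …
From A2 to A7 is 5 halving steps: 2^5 = 32.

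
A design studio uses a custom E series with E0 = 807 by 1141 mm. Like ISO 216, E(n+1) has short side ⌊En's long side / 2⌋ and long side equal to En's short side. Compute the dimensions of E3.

E1: ⌊1141/2⌋ × 807 = 570 × 807 mm
E2: ⌊807/2⌋ × 570 = 403 × 570 mm
E3: ⌊570/2⌋ × 403 = 285 × 403 mm

285 × 403 mm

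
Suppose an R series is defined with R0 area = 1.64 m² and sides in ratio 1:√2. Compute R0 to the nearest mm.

Let the short side be w mm. Then w · w√2 = 1.64 m² = 1,640,000 mm².
w² = 1,640,000/√2, so w ≈ 1076.9 mm; long side = w√2 ≈ 1522.9 mm.

1077 × 1523 mm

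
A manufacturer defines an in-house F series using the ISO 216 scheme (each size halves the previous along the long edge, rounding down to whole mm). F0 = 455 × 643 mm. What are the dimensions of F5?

80 × 113 mm

F1 = 321 × 455 mm (from F0 by 1 halving).
F2: ⌊455/2⌋ × 321 = 227 × 321 mm
F3: ⌊321/2⌋ × 227 = 160 × 227 mm
F4: ⌊227/2⌋ × 160 = 113 × 160 mm
F5: ⌊160/2⌋ × 113 = 80 × 113 mm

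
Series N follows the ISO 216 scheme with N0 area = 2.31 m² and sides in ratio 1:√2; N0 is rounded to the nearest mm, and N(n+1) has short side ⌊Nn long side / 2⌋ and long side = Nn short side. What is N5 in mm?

225 × 319 mm

Let N0's short side be w mm. w · w√2 = 2.31 m² = 2,310,000 mm², so w ≈ 1278.1 mm and w√2 ≈ 1807.4 mm → N0 = 1278 × 1807 mm.
N1: ⌊1807/2⌋ × 1278 = 903 × 1278 mm
N2: ⌊1278/2⌋ × 903 = 639 × 903 mm
N3: ⌊903/2⌋ × 639 = 451 × 639 mm
N4: ⌊639/2⌋ × 451 = 319 × 451 mm
N5: ⌊451/2⌋ × 319 = 225 × 319 mm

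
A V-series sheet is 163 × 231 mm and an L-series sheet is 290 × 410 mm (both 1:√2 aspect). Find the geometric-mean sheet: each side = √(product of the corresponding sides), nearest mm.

Short side: √(163 · 290) = √47270 ≈ 217.4 → 217 mm
Long side: √(231 · 410) = √94710 ≈ 307.7 → 308 mm

217 × 308 mm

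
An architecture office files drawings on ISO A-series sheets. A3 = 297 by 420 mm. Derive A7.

A4: ⌊420/2⌋ × 297 = 210 × 297 mm
A5: ⌊297/2⌋ × 210 = 148 × 210 mm
A6: ⌊210/2⌋ × 148 = 105 × 148 mm
A7: ⌊148/2⌋ × 105 = 74 × 105 mm

74 × 105 mm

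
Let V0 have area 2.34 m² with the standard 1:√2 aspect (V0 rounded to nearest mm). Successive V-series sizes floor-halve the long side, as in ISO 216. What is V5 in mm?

227 × 321 mm

Let V0's short side be w mm. w · w√2 = 2.34 m² = 2,340,000 mm², so w ≈ 1286.3 mm and w√2 ≈ 1819.1 mm → V0 = 1286 × 1819 mm.
V1: ⌊1819/2⌋ × 1286 = 909 × 1286 mm
V2: ⌊1286/2⌋ × 909 = 643 × 909 mm
V3: ⌊909/2⌋ × 643 = 454 × 643 mm
V4: ⌊643/2⌋ × 454 = 321 × 454 mm
V5: ⌊454/2⌋ × 321 = 227 × 321 mm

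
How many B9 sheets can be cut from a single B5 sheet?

Each ISO step halves the sheet: 1 × B5 → 2 × B6 → 4 × B7 → 8 × B8 → …
From B5 to B9 is 4 halving steps: 2^4 = 16.

16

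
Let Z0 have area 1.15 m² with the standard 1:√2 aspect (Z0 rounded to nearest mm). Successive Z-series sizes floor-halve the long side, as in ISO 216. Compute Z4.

Let Z0's short side be w mm. w · w√2 = 1.15 m² = 1,150,000 mm², so w ≈ 901.8 mm and w√2 ≈ 1275.3 mm → Z0 = 902 × 1275 mm.
Z1: ⌊1275/2⌋ × 902 = 637 × 902 mm
Z2: ⌊902/2⌋ × 637 = 451 × 637 mm
Z3: ⌊637/2⌋ × 451 = 318 × 451 mm
Z4: ⌊451/2⌋ × 318 = 225 × 318 mm

225 × 318 mm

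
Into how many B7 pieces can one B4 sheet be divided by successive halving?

8

Each ISO step halves the sheet: 1 × B4 → 2 × B5 → 4 × B6 → 8 × B7
From B4 to B7 is 3 halving steps: 2^3 = 8.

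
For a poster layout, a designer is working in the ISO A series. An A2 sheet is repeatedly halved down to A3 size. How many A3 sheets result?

2

A2 = 420 × 594 mm; A3 = 297 × 420 mm.
Each halving step doubles the count; 1 step from A2 to A3.
2^1 = 2.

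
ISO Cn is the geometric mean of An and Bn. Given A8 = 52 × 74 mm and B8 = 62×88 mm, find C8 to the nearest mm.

57 × 81 mm

Short side: √(52 · 62) = √3224 ≈ 56.8 → 57 mm
Long side: √(74 · 88) = √6512 ≈ 80.7 → 81 mm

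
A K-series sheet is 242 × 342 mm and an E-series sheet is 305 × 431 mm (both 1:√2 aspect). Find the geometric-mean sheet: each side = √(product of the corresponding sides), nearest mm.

Short side: √(242 · 305) = √73810 ≈ 271.7 → 272 mm
Long side: √(342 · 431) = √147402 ≈ 383.9 → 384 mm

272 × 384 mm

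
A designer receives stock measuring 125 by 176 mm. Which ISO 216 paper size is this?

Aspect ratio 176/125 ≈ 1.408 — close to the ISO √2 ≈ 1.414.
In the B-series (B0 = 1000 × 1414 mm): B6 = 125 × 176 mm.

B6 (125 × 176 mm)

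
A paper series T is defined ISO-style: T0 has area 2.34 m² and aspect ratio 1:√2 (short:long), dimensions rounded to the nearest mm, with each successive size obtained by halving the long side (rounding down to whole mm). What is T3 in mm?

454 × 643 mm

Let T0's short side be w mm. w · w√2 = 2.34 m² = 2,340,000 mm², so w ≈ 1286.3 mm and w√2 ≈ 1819.1 mm → T0 = 1286 × 1819 mm.
T1: ⌊1819/2⌋ × 1286 = 909 × 1286 mm
T2: ⌊1286/2⌋ × 909 = 643 × 909 mm
T3: ⌊909/2⌋ × 643 = 454 × 643 mm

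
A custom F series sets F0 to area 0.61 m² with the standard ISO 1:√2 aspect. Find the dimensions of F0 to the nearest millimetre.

Let the short side be w mm. Then w · w√2 = 0.61 m² = 610,000 mm².
w² = 610,000/√2, so w ≈ 656.8 mm; long side = w√2 ≈ 928.8 mm.

657 × 929 mm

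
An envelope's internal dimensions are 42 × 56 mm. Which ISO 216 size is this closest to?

Aspect ratio 56/42 ≈ 1.333 (ISO target is √2 ≈ 1.414).
In the C-series (envelope sizes, between A and B): C9 = 40 × 57 mm.
Off by 3 mm total — nearest standard size.

C9 (40 × 57 mm)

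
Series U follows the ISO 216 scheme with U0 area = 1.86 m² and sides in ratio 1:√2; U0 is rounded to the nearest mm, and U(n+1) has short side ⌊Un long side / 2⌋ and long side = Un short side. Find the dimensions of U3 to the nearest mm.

Let U0's short side be w mm. w · w√2 = 1.86 m² = 1,860,000 mm², so w ≈ 1146.8 mm and w√2 ≈ 1621.9 mm → U0 = 1147 × 1622 mm.
U1: ⌊1622/2⌋ × 1147 = 811 × 1147 mm
U2: ⌊1147/2⌋ × 811 = 573 × 811 mm
U3: ⌊811/2⌋ × 573 = 405 × 573 mm

405 × 573 mm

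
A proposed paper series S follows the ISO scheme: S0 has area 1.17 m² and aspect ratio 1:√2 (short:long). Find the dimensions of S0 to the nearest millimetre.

910 × 1286 mm

Let the short side be w mm. Then w · w√2 = 1.17 m² = 1,170,000 mm².
w² = 1,170,000/√2, so w ≈ 909.6 mm; long side = w√2 ≈ 1286.3 mm.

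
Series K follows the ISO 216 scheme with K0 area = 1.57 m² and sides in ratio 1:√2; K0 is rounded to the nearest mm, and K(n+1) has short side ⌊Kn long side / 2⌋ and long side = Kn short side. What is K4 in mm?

263 × 372 mm

Let K0's short side be w mm. w · w√2 = 1.57 m² = 1,570,000 mm², so w ≈ 1053.6 mm and w√2 ≈ 1490.1 mm → K0 = 1054 × 1490 mm.
K1: ⌊1490/2⌋ × 1054 = 745 × 1054 mm
K2: ⌊1054/2⌋ × 745 = 527 × 745 mm
K3: ⌊745/2⌋ × 527 = 372 × 527 mm
K4: ⌊527/2⌋ × 372 = 263 × 372 mm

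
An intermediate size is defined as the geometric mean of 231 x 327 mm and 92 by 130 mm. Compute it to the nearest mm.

Short side: √(231 · 92) = √21252 ≈ 145.8 → 146 mm
Long side: √(327 · 130) = √42510 ≈ 206.2 → 206 mm

146 × 206 mm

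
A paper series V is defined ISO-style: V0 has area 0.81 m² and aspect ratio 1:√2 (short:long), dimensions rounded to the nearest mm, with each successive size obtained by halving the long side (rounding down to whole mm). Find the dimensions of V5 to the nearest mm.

133 × 189 mm

Let V0's short side be w mm. w · w√2 = 0.81 m² = 810,000 mm², so w ≈ 756.8 mm and w√2 ≈ 1070.3 mm → V0 = 757 × 1070 mm.
V1: ⌊1070/2⌋ × 757 = 535 × 757 mm
V2: ⌊757/2⌋ × 535 = 378 × 535 mm
V3: ⌊535/2⌋ × 378 = 267 × 378 mm
V4: ⌊378/2⌋ × 267 = 189 × 267 mm
V5: ⌊267/2⌋ × 189 = 133 × 189 mm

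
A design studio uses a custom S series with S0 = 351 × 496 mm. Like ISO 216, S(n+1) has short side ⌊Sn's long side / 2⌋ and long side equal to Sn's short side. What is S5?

S1 = 248 × 351 mm (from S0 by 1 halving).
S2: ⌊351/2⌋ × 248 = 175 × 248 mm
S3: ⌊248/2⌋ × 175 = 124 × 175 mm
S4: ⌊175/2⌋ × 124 = 87 × 124 mm
S5: ⌊124/2⌋ × 87 = 62 × 87 mm

62 × 87 mm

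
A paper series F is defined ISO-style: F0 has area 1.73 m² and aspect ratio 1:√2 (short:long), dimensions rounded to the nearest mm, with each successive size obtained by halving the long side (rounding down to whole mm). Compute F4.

276 × 391 mm

Let F0's short side be w mm. w · w√2 = 1.73 m² = 1,730,000 mm², so w ≈ 1106.0 mm and w√2 ≈ 1564.2 mm → F0 = 1106 × 1564 mm.
F1: ⌊1564/2⌋ × 1106 = 782 × 1106 mm
F2: ⌊1106/2⌋ × 782 = 553 × 782 mm
F3: ⌊782/2⌋ × 553 = 391 × 553 mm
F4: ⌊553/2⌋ × 391 = 276 × 391 mm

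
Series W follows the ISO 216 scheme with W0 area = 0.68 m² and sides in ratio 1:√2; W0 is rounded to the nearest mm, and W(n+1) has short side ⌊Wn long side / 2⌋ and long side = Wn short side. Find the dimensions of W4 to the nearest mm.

173 × 245 mm

Let W0's short side be w mm. w · w√2 = 0.68 m² = 680,000 mm², so w ≈ 693.4 mm and w√2 ≈ 980.6 mm → W0 = 693 × 981 mm.
W1: ⌊981/2⌋ × 693 = 490 × 693 mm
W2: ⌊693/2⌋ × 490 = 346 × 490 mm
W3: ⌊490/2⌋ × 346 = 245 × 346 mm
W4: ⌊346/2⌋ × 245 = 173 × 245 mm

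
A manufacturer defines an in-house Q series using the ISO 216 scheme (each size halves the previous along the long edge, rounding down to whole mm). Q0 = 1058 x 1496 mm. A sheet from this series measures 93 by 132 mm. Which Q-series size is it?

Q7

Q0: 1058 × 1496 mm
Q1: 748 × 1058 mm
Q2: 529 × 748 mm
Q3: 374 × 529 mm
Q4: 264 × 374 mm
Q5: 187 × 264 mm
Q6: 132 × 187 mm
Q7: 93 × 132 mm
Q8: 66 × 93 mm
→ matches Q7.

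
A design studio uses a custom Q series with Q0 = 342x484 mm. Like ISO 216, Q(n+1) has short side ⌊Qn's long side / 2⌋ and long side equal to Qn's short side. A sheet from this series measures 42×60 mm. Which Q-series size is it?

Q6

Q0: 342 × 484 mm
Q1: 242 × 342 mm
Q2: 171 × 242 mm
Q3: 121 × 171 mm
Q4: 85 × 121 mm
Q5: 60 × 85 mm
Q6: 42 × 60 mm
Q7: 30 × 42 mm
→ matches Q6.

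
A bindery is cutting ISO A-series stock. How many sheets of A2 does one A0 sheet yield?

Each ISO step halves the sheet: 1 × A0 → 2 × A1 → 4 × A2
From A0 to A2 is 2 halving steps: 2^2 = 4.

4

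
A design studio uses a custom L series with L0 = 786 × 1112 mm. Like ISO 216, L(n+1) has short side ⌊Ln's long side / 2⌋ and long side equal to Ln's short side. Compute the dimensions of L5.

L1: ⌊1112/2⌋ × 786 = 556 × 786 mm
L2: ⌊786/2⌋ × 556 = 393 × 556 mm
L3: ⌊556/2⌋ × 393 = 278 × 393 mm
L4: ⌊393/2⌋ × 278 = 196 × 278 mm
L5: ⌊278/2⌋ × 196 = 139 × 196 mm

139 × 196 mm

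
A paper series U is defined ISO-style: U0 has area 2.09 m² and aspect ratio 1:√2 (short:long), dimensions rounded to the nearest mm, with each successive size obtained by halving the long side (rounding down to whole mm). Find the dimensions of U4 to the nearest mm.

304 × 429 mm

Let U0's short side be w mm. w · w√2 = 2.09 m² = 2,090,000 mm², so w ≈ 1215.7 mm and w√2 ≈ 1719.2 mm → U0 = 1216 × 1719 mm.
U1: ⌊1719/2⌋ × 1216 = 859 × 1216 mm
U2: ⌊1216/2⌋ × 859 = 608 × 859 mm
U3: ⌊859/2⌋ × 608 = 429 × 608 mm
U4: ⌊608/2⌋ × 429 = 304 × 429 mm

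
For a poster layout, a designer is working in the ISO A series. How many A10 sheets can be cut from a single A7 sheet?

8

Each ISO step halves the sheet: 1 × A7 → 2 × A8 → 4 × A9 → 8 × A10
From A7 to A10 is 3 halving steps: 2^3 = 8.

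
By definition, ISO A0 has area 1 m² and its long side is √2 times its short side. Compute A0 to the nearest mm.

841 × 1189 mm

Let the short side be w mm. Then the long side is w√2 and w · w√2 = 10⁶ mm².
w² = 10⁶/√2, so w = 1000 / 2^(1/4) ≈ 840.9 mm; long side = 1000 · 2^(1/4) ≈ 1189.2 mm.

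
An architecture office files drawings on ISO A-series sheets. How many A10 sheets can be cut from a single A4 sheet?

Each ISO step halves the sheet: 1 × A4 → 2 × A5 → 4 × A6 → 8 × A7 → …
From A4 to A10 is 6 halving steps: 2^6 = 64.

64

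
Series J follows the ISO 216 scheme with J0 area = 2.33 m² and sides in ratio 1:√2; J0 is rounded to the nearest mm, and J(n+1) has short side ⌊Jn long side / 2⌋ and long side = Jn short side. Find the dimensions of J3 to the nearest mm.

Let J0's short side be w mm. w · w√2 = 2.33 m² = 2,330,000 mm², so w ≈ 1283.6 mm and w√2 ≈ 1815.2 mm → J0 = 1284 × 1815 mm.
J1: ⌊1815/2⌋ × 1284 = 907 × 1284 mm
J2: ⌊1284/2⌋ × 907 = 642 × 907 mm
J3: ⌊907/2⌋ × 642 = 453 × 642 mm

453 × 642 mm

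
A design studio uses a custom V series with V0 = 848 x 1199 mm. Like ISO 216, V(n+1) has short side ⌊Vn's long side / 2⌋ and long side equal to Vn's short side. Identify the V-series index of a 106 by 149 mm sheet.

V6

V0: 848 × 1199 mm
V1: 599 × 848 mm
V2: 424 × 599 mm
V3: 299 × 424 mm
V4: 212 × 299 mm
V5: 149 × 212 mm
V6: 106 × 149 mm
V7: 74 × 106 mm
→ matches V6.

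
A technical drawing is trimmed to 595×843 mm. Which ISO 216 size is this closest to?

Aspect ratio 843/595 ≈ 1.417 — close to the ISO √2 ≈ 1.414.
In the A-series (A0 area = 1 m²): A1 = 594 × 841 mm.
Off by 3 mm total — nearest standard size.

A1 (594 × 841 mm)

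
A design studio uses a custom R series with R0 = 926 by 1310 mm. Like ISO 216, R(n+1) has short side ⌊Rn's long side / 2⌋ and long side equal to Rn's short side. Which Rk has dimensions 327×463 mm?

R0: 926 × 1310 mm
R1: 655 × 926 mm
R2: 463 × 655 mm
R3: 327 × 463 mm
R4: 231 × 327 mm
→ matches R3.

R3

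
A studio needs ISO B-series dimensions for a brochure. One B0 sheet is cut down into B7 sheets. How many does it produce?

B0 = 1000 × 1414 mm; B7 = 88 × 125 mm.
Each halving step doubles the count; 7 steps from B0 to B7.
2^7 = 128.

128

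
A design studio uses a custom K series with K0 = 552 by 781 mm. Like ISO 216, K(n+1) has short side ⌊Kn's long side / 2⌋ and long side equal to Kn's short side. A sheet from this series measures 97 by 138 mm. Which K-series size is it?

K5

K0: 552 × 781 mm
K1: 390 × 552 mm
K2: 276 × 390 mm
K3: 195 × 276 mm
K4: 138 × 195 mm
K5: 97 × 138 mm
K6: 69 × 97 mm
→ matches K5.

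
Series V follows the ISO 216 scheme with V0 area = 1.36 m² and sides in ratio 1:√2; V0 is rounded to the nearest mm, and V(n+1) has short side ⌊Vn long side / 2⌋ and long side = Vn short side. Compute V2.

Let V0's short side be w mm. w · w√2 = 1.36 m² = 1,360,000 mm², so w ≈ 980.6 mm and w√2 ≈ 1386.8 mm → V0 = 981 × 1387 mm.
V1: ⌊1387/2⌋ × 981 = 693 × 981 mm
V2: ⌊981/2⌋ × 693 = 490 × 693 mm

490 × 693 mm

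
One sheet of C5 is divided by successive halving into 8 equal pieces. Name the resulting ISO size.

C8

8 = 2^3, so 3 halving steps.
C5 → C6 → … → C8 after 3 steps.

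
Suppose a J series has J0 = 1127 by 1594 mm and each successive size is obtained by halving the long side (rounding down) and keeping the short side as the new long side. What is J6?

140 × 199 mm

J1: ⌊1594/2⌋ × 1127 = 797 × 1127 mm
J2: ⌊1127/2⌋ × 797 = 563 × 797 mm
J3: ⌊797/2⌋ × 563 = 398 × 563 mm
J4: ⌊563/2⌋ × 398 = 281 × 398 mm
J5: ⌊398/2⌋ × 281 = 199 × 281 mm
J6: ⌊281/2⌋ × 199 = 140 × 199 mm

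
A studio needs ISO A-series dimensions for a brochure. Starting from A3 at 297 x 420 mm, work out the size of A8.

52 × 74 mm

A4: ⌊420/2⌋ × 297 = 210 × 297 mm
A5: ⌊297/2⌋ × 210 = 148 × 210 mm
A6: ⌊210/2⌋ × 148 = 105 × 148 mm
A7: ⌊148/2⌋ × 105 = 74 × 105 mm
A8: ⌊105/2⌋ × 74 = 52 × 74 mm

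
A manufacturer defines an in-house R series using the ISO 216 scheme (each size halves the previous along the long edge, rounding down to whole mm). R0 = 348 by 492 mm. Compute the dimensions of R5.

61 × 87 mm

R1: ⌊492/2⌋ × 348 = 246 × 348 mm
R2: ⌊348/2⌋ × 246 = 174 × 246 mm
R3: ⌊246/2⌋ × 174 = 123 × 174 mm
R4: ⌊174/2⌋ × 123 = 87 × 123 mm
R5: ⌊123/2⌋ × 87 = 61 × 87 mm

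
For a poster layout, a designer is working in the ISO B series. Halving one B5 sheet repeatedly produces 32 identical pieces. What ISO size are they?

B10

32 = 2^5, so 5 halving steps.
B5 → B6 → … → B10 after 5 steps.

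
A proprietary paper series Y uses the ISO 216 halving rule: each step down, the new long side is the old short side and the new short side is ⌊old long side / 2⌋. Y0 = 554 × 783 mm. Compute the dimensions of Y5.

97 × 138 mm

Y1: ⌊783/2⌋ × 554 = 391 × 554 mm
Y2: ⌊554/2⌋ × 391 = 277 × 391 mm
Y3: ⌊391/2⌋ × 277 = 195 × 277 mm
Y4: ⌊277/2⌋ × 195 = 138 × 195 mm
Y5: ⌊195/2⌋ × 138 = 97 × 138 mm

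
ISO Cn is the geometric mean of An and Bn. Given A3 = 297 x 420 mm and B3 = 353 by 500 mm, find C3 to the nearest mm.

Short side: √(297 · 353) = √104841 ≈ 323.8 → 324 mm
Long side: √(420 · 500) = √210000 ≈ 458.3 → 458 mm

324 × 458 mm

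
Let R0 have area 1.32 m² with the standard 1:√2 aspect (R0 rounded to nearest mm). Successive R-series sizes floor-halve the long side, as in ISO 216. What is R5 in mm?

170 × 241 mm

Let R0's short side be w mm. w · w√2 = 1.32 m² = 1,320,000 mm², so w ≈ 966.1 mm and w√2 ≈ 1366.3 mm → R0 = 966 × 1366 mm.
R1: ⌊1366/2⌋ × 966 = 683 × 966 mm
R2: ⌊966/2⌋ × 683 = 483 × 683 mm
R3: ⌊683/2⌋ × 483 = 341 × 483 mm
R4: ⌊483/2⌋ × 341 = 241 × 341 mm
R5: ⌊341/2⌋ × 241 = 170 × 241 mm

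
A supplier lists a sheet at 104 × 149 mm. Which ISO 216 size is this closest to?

A6 (105 × 148 mm)

Aspect ratio 149/104 ≈ 1.433 (ISO target is √2 ≈ 1.414).
In the A-series (A0 area = 1 m²): A6 = 105 × 148 mm.
Off by 2 mm total — nearest standard size.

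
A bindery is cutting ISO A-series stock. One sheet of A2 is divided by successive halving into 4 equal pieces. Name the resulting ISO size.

4 = 2^2, so 2 halving steps.
A2 → A3 → … → A4 after 2 steps.

A4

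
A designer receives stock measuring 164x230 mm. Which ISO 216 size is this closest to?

Aspect ratio 230/164 ≈ 1.402 — close to the ISO √2 ≈ 1.414.
In the C-series (envelope sizes, between A and B): C5 = 162 × 229 mm.
Off by 3 mm total — nearest standard size.

C5 (162 × 229 mm)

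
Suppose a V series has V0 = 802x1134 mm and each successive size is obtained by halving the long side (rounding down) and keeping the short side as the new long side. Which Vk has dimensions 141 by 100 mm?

V6

V0: 802 × 1134 mm
V1: 567 × 802 mm
V2: 401 × 567 mm
V3: 283 × 401 mm
V4: 200 × 283 mm
V5: 141 × 200 mm
V6: 100 × 141 mm
V7: 70 × 100 mm
→ matches V6.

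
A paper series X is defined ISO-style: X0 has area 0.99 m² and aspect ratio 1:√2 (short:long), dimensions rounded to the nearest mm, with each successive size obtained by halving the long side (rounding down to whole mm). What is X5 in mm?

147 × 209 mm

Let X0's short side be w mm. w · w√2 = 0.99 m² = 990,000 mm², so w ≈ 836.7 mm and w√2 ≈ 1183.2 mm → X0 = 837 × 1183 mm.
X1: ⌊1183/2⌋ × 837 = 591 × 837 mm
X2: ⌊837/2⌋ × 591 = 418 × 591 mm
X3: ⌊591/2⌋ × 418 = 295 × 418 mm
X4: ⌊418/2⌋ × 295 = 209 × 295 mm
X5: ⌊295/2⌋ × 209 = 147 × 209 mm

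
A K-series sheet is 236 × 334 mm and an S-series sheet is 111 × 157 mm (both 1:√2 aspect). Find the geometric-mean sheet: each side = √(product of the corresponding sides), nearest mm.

Short side: √(236 · 111) = √26196 ≈ 161.9 → 162 mm
Long side: √(334 · 157) = √52438 ≈ 229.0 → 229 mm

162 × 229 mm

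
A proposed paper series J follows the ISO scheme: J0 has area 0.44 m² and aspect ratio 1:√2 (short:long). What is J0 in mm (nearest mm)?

558 × 789 mm

Let the short side be w mm. Then w · w√2 = 0.44 m² = 440,000 mm².
w² = 440,000/√2, so w ≈ 557.8 mm; long side = w√2 ≈ 788.8 mm.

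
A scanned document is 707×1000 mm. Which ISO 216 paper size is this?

B1 (707 × 1000 mm)

Aspect ratio 1000/707 ≈ 1.414 — close to the ISO √2 ≈ 1.414.
In the B-series (B0 = 1000 × 1414 mm): B1 = 707 × 1000 mm.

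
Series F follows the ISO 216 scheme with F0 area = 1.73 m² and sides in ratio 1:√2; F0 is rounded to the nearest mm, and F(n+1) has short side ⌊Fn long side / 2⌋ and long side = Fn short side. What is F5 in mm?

Let F0's short side be w mm. w · w√2 = 1.73 m² = 1,730,000 mm², so w ≈ 1106.0 mm and w√2 ≈ 1564.2 mm → F0 = 1106 × 1564 mm.
F1: ⌊1564/2⌋ × 1106 = 782 × 1106 mm
F2: ⌊1106/2⌋ × 782 = 553 × 782 mm
F3: ⌊782/2⌋ × 553 = 391 × 553 mm
F4: ⌊553/2⌋ × 391 = 276 × 391 mm
F5: ⌊391/2⌋ × 276 = 195 × 276 mm

195 × 276 mm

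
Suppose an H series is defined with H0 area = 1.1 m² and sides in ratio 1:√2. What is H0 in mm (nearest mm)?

Let the short side be w mm. Then w · w√2 = 1.1 m² = 1,100,000 mm².
w² = 1,100,000/√2, so w ≈ 881.9 mm; long side = w√2 ≈ 1247.3 mm.

882 × 1247 mm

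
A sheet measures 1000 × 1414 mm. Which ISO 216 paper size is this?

Aspect ratio 1414/1000 ≈ 1.414 — close to the ISO √2 ≈ 1.414.
In the B-series (B0 = 1000 × 1414 mm): B0 = 1000 × 1414 mm.

B0 (1000 × 1414 mm)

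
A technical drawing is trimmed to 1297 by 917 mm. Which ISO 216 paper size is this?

Aspect ratio 1297/917 ≈ 1.414 — close to the ISO √2 ≈ 1.414.
In the C-series (envelope sizes, between A and B): C0 = 917 × 1297 mm.

C0 (917 × 1297 mm)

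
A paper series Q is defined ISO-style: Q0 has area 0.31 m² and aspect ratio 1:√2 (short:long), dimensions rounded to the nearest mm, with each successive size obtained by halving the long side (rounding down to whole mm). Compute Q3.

Let Q0's short side be w mm. w · w√2 = 0.31 m² = 310,000 mm², so w ≈ 468.2 mm and w√2 ≈ 662.1 mm → Q0 = 468 × 662 mm.
Q1: ⌊662/2⌋ × 468 = 331 × 468 mm
Q2: ⌊468/2⌋ × 331 = 234 × 331 mm
Q3: ⌊331/2⌋ × 234 = 165 × 234 mm

165 × 234 mm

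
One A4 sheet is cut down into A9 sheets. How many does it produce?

32

Each ISO step halves the sheet: 1 × A4 → 2 × A5 → 4 × A6 → 8 × A7 → …
From A4 to A9 is 5 halving steps: 2^5 = 32.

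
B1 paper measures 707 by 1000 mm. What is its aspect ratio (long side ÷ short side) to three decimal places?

1.414

1000 / 707 = 1.414
Matches √2 ≈ 1.414 — the ISO 216 defining ratio.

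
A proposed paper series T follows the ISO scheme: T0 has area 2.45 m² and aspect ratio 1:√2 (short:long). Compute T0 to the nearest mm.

1316 × 1861 mm

Let the short side be w mm. Then w · w√2 = 2.45 m² = 2,450,000 mm².
w² = 2,450,000/√2, so w ≈ 1316.2 mm; long side = w√2 ≈ 1861.4 mm.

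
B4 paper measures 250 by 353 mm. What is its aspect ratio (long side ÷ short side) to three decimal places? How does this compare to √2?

353 / 250 = 1.412
ISO 216 targets √2 ≈ 1.414; the -0.002 deviation is from mm rounding.

1.412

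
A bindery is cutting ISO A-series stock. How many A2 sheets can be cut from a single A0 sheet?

A0 = 841 × 1189 mm; A2 = 420 × 594 mm.
Each halving step doubles the count; 2 steps from A0 to A2.
2^2 = 4.

4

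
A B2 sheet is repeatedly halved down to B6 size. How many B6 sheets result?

Each ISO step halves the sheet: 1 × B2 → 2 × B3 → 4 × B4 → 8 × B5 → …
From B2 to B6 is 4 halving steps: 2^4 = 16.

16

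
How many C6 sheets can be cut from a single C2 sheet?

Each ISO step halves the sheet: 1 × C2 → 2 × C3 → 4 × C4 → 8 × C5 → …
From C2 to C6 is 4 halving steps: 2^4 = 16.

16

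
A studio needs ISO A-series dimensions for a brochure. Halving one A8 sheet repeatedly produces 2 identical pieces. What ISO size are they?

A9

2 = 2^1, so 1 halving step.
A8 → A9 → … → A9 after 1 step.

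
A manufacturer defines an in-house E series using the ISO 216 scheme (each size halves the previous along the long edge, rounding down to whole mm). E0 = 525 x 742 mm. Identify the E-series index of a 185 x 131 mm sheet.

E0: 525 × 742 mm
E1: 371 × 525 mm
E2: 262 × 371 mm
E3: 185 × 262 mm
E4: 131 × 185 mm
E5: 92 × 131 mm
→ matches E4.

E4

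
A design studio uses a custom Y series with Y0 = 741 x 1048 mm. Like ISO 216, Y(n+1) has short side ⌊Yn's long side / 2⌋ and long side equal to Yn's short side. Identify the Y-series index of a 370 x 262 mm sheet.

Y0: 741 × 1048 mm
Y1: 524 × 741 mm
Y2: 370 × 524 mm
Y3: 262 × 370 mm
Y4: 185 × 262 mm
→ matches Y3.

Y3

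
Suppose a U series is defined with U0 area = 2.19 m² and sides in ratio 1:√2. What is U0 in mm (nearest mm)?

1244 × 1760 mm

Let the short side be w mm. Then w · w√2 = 2.19 m² = 2,190,000 mm².
w² = 2,190,000/√2, so w ≈ 1244.4 mm; long side = w√2 ≈ 1759.9 mm.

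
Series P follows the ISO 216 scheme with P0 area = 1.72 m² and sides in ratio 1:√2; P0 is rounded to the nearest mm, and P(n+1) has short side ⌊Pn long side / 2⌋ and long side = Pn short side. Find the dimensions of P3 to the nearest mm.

Let P0's short side be w mm. w · w√2 = 1.72 m² = 1,720,000 mm², so w ≈ 1102.8 mm and w√2 ≈ 1559.6 mm → P0 = 1103 × 1560 mm.
P1: ⌊1560/2⌋ × 1103 = 780 × 1103 mm
P2: ⌊1103/2⌋ × 780 = 551 × 780 mm
P3: ⌊780/2⌋ × 551 = 390 × 551 mm

390 × 551 mm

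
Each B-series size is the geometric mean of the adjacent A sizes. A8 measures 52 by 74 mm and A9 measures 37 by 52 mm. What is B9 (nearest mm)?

Short side: √(52 · 37) = √1924 ≈ 43.9 → 44 mm
Long side: √(74 · 52) = √3848 ≈ 62.0 → 62 mm

44 × 62 mm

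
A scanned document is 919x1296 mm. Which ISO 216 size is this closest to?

Aspect ratio 1296/919 ≈ 1.410 — close to the ISO √2 ≈ 1.414.
In the C-series (envelope sizes, between A and B): C0 = 917 × 1297 mm.
Off by 3 mm total — nearest standard size.

C0 (917 × 1297 mm)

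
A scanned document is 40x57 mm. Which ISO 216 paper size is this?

Aspect ratio 57/40 ≈ 1.425 — close to the ISO √2 ≈ 1.414.
In the C-series (envelope sizes, between A and B): C9 = 40 × 57 mm.

C9 (40 × 57 mm)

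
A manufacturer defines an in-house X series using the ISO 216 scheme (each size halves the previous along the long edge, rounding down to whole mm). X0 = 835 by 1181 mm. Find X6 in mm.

104 × 147 mm

X1: ⌊1181/2⌋ × 835 = 590 × 835 mm
X2: ⌊835/2⌋ × 590 = 417 × 590 mm
X3: ⌊590/2⌋ × 417 = 295 × 417 mm
X4: ⌊417/2⌋ × 295 = 208 × 295 mm
X5: ⌊295/2⌋ × 208 = 147 × 208 mm
X6: ⌊208/2⌋ × 147 = 104 × 147 mm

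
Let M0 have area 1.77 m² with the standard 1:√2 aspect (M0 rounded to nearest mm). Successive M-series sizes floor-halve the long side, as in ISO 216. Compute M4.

279 × 395 mm

Let M0's short side be w mm. w · w√2 = 1.77 m² = 1,770,000 mm², so w ≈ 1118.7 mm and w√2 ≈ 1582.1 mm → M0 = 1119 × 1582 mm.
M1: ⌊1582/2⌋ × 1119 = 791 × 1119 mm
M2: ⌊1119/2⌋ × 791 = 559 × 791 mm
M3: ⌊791/2⌋ × 559 = 395 × 559 mm
M4: ⌊559/2⌋ × 395 = 279 × 395 mm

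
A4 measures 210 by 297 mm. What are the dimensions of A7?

74 × 105 mm

A5: ⌊297/2⌋ × 210 = 148 × 210 mm
A6: ⌊210/2⌋ × 148 = 105 × 148 mm
A7: ⌊148/2⌋ × 105 = 74 × 105 mm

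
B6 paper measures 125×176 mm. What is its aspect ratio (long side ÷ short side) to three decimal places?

176 / 125 = 1.408
ISO 216 targets √2 ≈ 1.414; the -0.006 deviation is from mm rounding.

1.408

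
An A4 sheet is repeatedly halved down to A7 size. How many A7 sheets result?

8

A4 = 210 × 297 mm; A7 = 74 × 105 mm.
Each halving step doubles the count; 3 steps from A4 to A7.
2^3 = 8.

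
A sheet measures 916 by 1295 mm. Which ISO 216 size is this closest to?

Aspect ratio 1295/916 ≈ 1.414 — close to the ISO √2 ≈ 1.414.
In the C-series (envelope sizes, between A and B): C0 = 917 × 1297 mm.
Off by 3 mm total — nearest standard size.

C0 (917 × 1297 mm)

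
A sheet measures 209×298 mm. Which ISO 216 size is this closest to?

Aspect ratio 298/209 ≈ 1.426 — close to the ISO √2 ≈ 1.414.
In the A-series (A0 area = 1 m²): A4 = 210 × 297 mm.
Off by 2 mm total — nearest standard size.

A4 (210 × 297 mm)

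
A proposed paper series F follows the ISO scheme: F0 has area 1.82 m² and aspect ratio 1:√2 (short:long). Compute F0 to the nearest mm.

Let the short side be w mm. Then w · w√2 = 1.82 m² = 1,820,000 mm².
w² = 1,820,000/√2, so w ≈ 1134.4 mm; long side = w√2 ≈ 1604.3 mm.

1134 × 1604 mm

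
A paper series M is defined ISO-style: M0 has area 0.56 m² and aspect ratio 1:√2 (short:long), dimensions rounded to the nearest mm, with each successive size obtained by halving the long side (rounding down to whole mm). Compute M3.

222 × 314 mm

Let M0's short side be w mm. w · w√2 = 0.56 m² = 560,000 mm², so w ≈ 629.3 mm and w√2 ≈ 889.9 mm → M0 = 629 × 890 mm.
M1: ⌊890/2⌋ × 629 = 445 × 629 mm
M2: ⌊629/2⌋ × 445 = 314 × 445 mm
M3: ⌊445/2⌋ × 314 = 222 × 314 mm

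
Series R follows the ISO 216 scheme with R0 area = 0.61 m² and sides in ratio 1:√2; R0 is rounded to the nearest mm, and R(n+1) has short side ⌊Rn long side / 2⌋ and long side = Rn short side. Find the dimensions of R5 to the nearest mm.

116 × 164 mm

Let R0's short side be w mm. w · w√2 = 0.61 m² = 610,000 mm², so w ≈ 656.8 mm and w√2 ≈ 928.8 mm → R0 = 657 × 929 mm.
R1: ⌊929/2⌋ × 657 = 464 × 657 mm
R2: ⌊657/2⌋ × 464 = 328 × 464 mm
R3: ⌊464/2⌋ × 328 = 232 × 328 mm
R4: ⌊328/2⌋ × 232 = 164 × 232 mm
R5: ⌊232/2⌋ × 164 = 116 × 164 mm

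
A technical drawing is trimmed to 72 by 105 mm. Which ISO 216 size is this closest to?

A7 (74 × 105 mm)

Aspect ratio 105/72 ≈ 1.458 (ISO target is √2 ≈ 1.414).
In the A-series (A0 area = 1 m²): A7 = 74 × 105 mm.
Off by 2 mm total — nearest standard size.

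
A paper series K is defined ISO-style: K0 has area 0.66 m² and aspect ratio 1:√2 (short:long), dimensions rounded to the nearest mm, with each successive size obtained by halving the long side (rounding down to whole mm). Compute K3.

241 × 341 mm

Let K0's short side be w mm. w · w√2 = 0.66 m² = 660,000 mm², so w ≈ 683.1 mm and w√2 ≈ 966.1 mm → K0 = 683 × 966 mm.
K1: ⌊966/2⌋ × 683 = 483 × 683 mm
K2: ⌊683/2⌋ × 483 = 341 × 483 mm
K3: ⌊483/2⌋ × 341 = 241 × 341 mm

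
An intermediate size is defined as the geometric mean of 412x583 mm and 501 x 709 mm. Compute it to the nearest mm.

Short side: √(412 · 501) = √206412 ≈ 454.3 → 454 mm
Long side: √(583 · 709) = √413347 ≈ 642.9 → 643 mm

454 × 643 mm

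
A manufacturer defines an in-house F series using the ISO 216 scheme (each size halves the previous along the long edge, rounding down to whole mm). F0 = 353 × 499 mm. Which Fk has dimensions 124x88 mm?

F4

F0: 353 × 499 mm
F1: 249 × 353 mm
F2: 176 × 249 mm
F3: 124 × 176 mm
F4: 88 × 124 mm
F5: 62 × 88 mm
→ matches F4.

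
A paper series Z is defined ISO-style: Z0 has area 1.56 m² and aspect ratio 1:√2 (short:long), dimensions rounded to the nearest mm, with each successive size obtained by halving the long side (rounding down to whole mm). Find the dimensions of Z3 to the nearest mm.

Let Z0's short side be w mm. w · w√2 = 1.56 m² = 1,560,000 mm², so w ≈ 1050.3 mm and w√2 ≈ 1485.3 mm → Z0 = 1050 × 1485 mm.
Z1: ⌊1485/2⌋ × 1050 = 742 × 1050 mm
Z2: ⌊1050/2⌋ × 742 = 525 × 742 mm
Z3: ⌊742/2⌋ × 525 = 371 × 525 mm

371 × 525 mm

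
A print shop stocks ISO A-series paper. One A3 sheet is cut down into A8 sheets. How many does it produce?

A3 = 297 × 420 mm; A8 = 52 × 74 mm.
Each halving step doubles the count; 5 steps from A3 to A8.
2^5 = 32.

32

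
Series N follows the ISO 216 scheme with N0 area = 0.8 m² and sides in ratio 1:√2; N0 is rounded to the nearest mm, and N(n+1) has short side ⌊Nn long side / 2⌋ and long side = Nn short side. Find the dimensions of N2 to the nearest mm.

Let N0's short side be w mm. w · w√2 = 0.8 m² = 800,000 mm², so w ≈ 752.1 mm and w√2 ≈ 1063.7 mm → N0 = 752 × 1064 mm.
N1: ⌊1064/2⌋ × 752 = 532 × 752 mm
N2: ⌊752/2⌋ × 532 = 376 × 532 mm

376 × 532 mm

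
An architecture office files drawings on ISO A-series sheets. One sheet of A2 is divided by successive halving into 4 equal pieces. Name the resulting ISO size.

A4

4 = 2^2, so 2 halving steps.
A2 → A3 → … → A4 after 2 steps.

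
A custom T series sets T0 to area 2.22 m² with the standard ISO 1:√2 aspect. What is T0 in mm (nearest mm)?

1253 × 1772 mm

Let the short side be w mm. Then w · w√2 = 2.22 m² = 2,220,000 mm².
w² = 2,220,000/√2, so w ≈ 1252.9 mm; long side = w√2 ≈ 1771.9 mm.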